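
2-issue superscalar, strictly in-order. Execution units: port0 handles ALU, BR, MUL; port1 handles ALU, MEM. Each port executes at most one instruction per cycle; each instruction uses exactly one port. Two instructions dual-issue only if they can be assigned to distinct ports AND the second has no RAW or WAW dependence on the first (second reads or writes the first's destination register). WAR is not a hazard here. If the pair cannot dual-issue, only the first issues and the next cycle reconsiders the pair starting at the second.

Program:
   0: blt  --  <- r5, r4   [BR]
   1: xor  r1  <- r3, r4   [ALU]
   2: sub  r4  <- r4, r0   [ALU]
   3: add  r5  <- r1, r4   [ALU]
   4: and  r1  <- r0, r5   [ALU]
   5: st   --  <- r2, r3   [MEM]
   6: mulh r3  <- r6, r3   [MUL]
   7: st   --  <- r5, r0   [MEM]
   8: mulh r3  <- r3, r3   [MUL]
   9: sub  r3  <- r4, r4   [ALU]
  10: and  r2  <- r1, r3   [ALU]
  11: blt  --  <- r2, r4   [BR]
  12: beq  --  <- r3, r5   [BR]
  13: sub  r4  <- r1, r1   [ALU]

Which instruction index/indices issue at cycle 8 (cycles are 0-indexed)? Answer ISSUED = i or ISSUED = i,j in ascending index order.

ISSUED = 11

0. blt/xor @i0/i1  | 2-wide
1. sub @i2  | RAW r4
2. add @i3  | RAW r5
3. and/st @i4/i5  | 2-wide
4. mulh/st @i6/i7  | 2-wide
5. mulh @i8  | WAW r3
6. sub @i9  | RAW r3
7. and @i10  | RAW r2
8. blt @i11  | no-port BR/BR
9. beq/sub @i12/i13  | 2-wide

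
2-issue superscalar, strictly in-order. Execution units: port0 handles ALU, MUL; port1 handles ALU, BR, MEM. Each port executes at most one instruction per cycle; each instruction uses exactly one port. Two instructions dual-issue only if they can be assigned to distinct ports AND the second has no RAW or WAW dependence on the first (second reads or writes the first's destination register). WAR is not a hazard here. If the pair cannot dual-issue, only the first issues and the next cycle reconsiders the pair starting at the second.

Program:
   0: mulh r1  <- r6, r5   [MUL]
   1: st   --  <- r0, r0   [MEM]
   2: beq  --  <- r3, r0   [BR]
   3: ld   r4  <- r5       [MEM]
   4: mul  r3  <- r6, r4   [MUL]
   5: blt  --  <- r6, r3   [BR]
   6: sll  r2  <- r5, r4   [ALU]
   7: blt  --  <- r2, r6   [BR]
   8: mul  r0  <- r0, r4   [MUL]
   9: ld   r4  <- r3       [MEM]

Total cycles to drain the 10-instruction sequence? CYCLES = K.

CYCLES = 7

c0: i0,i1 mulh/st  2-wide
c1: i2 beq  no-port BR/MEM
c2: i3 ld  RAW r4
c3: i4 mul  RAW r3
c4: i5,i6 blt/sll  2-wide
c5: i7,i8 blt/mul  2-wide
c6: i9 ld  tail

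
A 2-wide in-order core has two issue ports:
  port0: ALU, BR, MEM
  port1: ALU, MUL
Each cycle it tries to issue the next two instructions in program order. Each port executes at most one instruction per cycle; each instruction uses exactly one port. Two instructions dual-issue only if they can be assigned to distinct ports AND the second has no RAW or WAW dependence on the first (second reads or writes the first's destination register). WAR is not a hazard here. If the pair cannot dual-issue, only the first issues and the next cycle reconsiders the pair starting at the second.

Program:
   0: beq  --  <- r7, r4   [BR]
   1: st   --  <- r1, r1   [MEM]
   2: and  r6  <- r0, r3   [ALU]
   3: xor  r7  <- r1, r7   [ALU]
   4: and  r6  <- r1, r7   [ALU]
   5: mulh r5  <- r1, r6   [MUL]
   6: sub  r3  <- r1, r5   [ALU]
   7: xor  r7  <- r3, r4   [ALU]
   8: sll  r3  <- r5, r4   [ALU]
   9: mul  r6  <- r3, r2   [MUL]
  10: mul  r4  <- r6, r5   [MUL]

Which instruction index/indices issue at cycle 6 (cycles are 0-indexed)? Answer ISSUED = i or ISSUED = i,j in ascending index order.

ISSUED = 7,8

c0: i0 beq  no-port BR/MEM
c1: i1+i2 st+and  2-wide
c2: i3 xor  RAW r7
c3: i4 and  RAW r6
c4: i5 mulh  RAW r5
c5: i6 sub  RAW r3
c6: i7+i8 xor+sll  2-wide
c7: i9 mul  no-port MUL/MUL
c8: i10 mul  tail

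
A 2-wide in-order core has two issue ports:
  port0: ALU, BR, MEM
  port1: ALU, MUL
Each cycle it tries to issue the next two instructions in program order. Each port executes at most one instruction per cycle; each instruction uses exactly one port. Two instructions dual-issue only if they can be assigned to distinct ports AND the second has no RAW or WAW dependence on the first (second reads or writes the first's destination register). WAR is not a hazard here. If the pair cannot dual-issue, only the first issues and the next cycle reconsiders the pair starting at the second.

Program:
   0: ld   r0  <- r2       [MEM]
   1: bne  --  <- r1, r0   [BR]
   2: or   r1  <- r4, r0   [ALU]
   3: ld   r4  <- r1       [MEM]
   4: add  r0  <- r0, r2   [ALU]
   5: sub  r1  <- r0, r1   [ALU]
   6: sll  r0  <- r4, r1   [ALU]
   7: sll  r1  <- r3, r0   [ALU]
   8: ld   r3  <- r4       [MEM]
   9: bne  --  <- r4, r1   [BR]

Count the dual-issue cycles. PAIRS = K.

#0 head=0: ld i0 no-port MEM/BR
#1 head=1: bne or i1,i2 dual
#2 head=3: ld add i3,i4 dual
#3 head=5: sub i5 RAW r1
#4 head=6: sll i6 RAW r0
#5 head=7: sll ld i7,i8 dual
#6 head=9: bne i9 tail

PAIRS = 3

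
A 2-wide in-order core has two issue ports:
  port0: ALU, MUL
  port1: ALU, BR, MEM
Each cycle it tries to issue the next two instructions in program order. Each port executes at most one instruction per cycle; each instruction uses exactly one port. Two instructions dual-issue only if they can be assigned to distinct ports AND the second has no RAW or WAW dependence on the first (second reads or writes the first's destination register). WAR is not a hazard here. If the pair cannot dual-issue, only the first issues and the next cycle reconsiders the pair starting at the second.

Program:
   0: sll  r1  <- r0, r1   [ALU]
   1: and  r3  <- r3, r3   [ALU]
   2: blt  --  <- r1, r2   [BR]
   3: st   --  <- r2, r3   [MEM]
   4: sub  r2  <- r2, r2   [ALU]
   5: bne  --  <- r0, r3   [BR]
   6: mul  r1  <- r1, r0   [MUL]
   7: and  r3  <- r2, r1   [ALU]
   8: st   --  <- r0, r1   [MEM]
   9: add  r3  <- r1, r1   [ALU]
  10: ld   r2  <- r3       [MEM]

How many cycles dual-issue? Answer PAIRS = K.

c0: i0&i1 sll+and  2-wide
c1: i2 blt  no-port BR/MEM
c2: i3&i4 st+sub  2-wide
c3: i5&i6 bne+mul  2-wide
c4: i7&i8 and+st  2-wide
c5: i9 add  RAW r3
c6: i10 ld  tail

PAIRS = 4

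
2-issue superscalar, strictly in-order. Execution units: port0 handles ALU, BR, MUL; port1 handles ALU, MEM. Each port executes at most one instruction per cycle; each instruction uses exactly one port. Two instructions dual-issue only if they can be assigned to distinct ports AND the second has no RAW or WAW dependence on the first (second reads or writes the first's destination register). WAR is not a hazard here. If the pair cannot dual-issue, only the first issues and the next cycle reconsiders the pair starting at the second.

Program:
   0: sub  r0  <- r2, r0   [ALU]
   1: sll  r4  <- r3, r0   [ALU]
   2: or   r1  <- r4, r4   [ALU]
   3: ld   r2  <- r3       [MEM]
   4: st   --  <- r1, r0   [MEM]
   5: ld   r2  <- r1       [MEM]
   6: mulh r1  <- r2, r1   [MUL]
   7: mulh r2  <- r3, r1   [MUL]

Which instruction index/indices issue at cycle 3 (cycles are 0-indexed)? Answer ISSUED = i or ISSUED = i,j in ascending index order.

ISSUED = 4

t=0 i0:sub ; RAW r0
t=1 i1:sll ; RAW r4
t=2 i2/i3:or ld ; pair
t=3 i4:st ; no-port MEM/MEM
t=4 i5:ld ; RAW r2
t=5 i6:mulh ; no-port MUL/MUL
t=6 i7:mulh ; tail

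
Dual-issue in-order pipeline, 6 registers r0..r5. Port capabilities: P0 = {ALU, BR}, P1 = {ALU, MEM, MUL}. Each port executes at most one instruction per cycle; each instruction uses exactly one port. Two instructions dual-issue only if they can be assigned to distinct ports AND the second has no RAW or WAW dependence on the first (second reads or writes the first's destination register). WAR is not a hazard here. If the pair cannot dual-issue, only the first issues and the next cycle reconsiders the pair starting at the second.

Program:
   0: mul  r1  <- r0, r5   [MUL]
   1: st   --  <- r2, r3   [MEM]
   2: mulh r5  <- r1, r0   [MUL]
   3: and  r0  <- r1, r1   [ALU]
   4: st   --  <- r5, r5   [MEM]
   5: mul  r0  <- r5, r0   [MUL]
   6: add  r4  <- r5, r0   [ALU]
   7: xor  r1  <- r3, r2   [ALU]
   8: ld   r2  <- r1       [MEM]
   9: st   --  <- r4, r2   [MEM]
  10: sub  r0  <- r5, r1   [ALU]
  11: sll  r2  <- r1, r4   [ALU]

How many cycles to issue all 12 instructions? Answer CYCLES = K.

t=0 i0:mul ; no-port MUL/MEM
t=1 i1:st ; no-port MEM/MUL
t=2 i2,i3:mulh+and ; dual
t=3 i4:st ; no-port MEM/MUL
t=4 i5:mul ; RAW r0
t=5 i6,i7:add+xor ; dual
t=6 i8:ld ; no-port MEM/MEM
t=7 i9,i10:st+sub ; dual
t=8 i11:sll ; tail

CYCLES = 9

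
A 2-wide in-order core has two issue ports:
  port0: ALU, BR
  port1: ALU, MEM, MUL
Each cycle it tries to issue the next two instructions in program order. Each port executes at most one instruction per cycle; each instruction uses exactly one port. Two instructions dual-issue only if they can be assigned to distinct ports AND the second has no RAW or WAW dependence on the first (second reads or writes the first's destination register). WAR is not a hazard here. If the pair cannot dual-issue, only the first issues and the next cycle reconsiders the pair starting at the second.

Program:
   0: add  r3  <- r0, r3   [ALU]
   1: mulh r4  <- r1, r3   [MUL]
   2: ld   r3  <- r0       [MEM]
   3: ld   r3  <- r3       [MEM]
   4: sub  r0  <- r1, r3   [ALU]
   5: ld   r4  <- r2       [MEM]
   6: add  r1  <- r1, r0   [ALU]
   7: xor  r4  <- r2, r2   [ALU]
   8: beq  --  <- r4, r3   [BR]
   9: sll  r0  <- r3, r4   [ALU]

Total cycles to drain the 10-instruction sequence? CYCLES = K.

CYCLES = 7

t=0 i0:add ; RAW r3
t=1 i1:mulh ; no-port MUL/MEM
t=2 i2:ld ; no-port MEM/MEM
t=3 i3:ld ; RAW r3
t=4 i4+i5:sub+ld ; dual
t=5 i6+i7:add+xor ; dual
t=6 i8+i9:beq+sll ; dual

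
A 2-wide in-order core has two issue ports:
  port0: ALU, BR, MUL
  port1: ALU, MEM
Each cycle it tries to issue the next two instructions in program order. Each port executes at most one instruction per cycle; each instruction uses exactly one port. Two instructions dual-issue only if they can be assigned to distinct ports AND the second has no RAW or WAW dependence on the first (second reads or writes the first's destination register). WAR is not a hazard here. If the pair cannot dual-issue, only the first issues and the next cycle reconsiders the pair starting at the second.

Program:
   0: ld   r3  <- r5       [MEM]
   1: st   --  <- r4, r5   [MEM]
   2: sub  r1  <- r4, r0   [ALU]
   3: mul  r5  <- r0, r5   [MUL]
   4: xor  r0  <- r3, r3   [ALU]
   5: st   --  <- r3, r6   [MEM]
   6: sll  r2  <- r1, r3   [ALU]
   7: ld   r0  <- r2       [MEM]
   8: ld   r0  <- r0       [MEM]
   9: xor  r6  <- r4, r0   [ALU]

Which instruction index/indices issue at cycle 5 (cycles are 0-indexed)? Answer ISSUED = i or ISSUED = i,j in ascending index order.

ISSUED = 8

  cy0 -> i0 (ld.MEM) no-port MEM/MEM
  cy1 -> i1,i2 (st.MEM sub.ALU) 2-wide
  cy2 -> i3,i4 (mul.MUL xor.ALU) 2-wide
  cy3 -> i5,i6 (st.MEM sll.ALU) 2-wide
  cy4 -> i7 (ld.MEM) no-port MEM/MEM
  cy5 -> i8 (ld.MEM) RAW r0
  cy6 -> i9 (xor.ALU) tail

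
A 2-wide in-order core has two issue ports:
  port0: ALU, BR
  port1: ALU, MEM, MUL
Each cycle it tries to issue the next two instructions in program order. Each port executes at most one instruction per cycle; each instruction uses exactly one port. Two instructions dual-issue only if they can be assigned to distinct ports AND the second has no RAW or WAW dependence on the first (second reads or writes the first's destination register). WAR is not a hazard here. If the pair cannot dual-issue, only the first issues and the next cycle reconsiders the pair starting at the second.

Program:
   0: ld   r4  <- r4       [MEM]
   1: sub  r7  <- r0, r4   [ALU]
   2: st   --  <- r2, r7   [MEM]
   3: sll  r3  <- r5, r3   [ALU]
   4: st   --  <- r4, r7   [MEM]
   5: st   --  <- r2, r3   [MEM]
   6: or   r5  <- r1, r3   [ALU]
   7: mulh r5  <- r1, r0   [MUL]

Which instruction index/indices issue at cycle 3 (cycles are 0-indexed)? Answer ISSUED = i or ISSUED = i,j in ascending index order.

ISSUED = 4

#0 head=0: ld.MEM i0 RAW r4
#1 head=1: sub.ALU i1 RAW r7
#2 head=2: st.MEM+sll.ALU i2&i3 2-wide
#3 head=4: st.MEM i4 no-port MEM/MEM
#4 head=5: st.MEM+or.ALU i5&i6 2-wide
#5 head=7: mulh.MUL i7 tail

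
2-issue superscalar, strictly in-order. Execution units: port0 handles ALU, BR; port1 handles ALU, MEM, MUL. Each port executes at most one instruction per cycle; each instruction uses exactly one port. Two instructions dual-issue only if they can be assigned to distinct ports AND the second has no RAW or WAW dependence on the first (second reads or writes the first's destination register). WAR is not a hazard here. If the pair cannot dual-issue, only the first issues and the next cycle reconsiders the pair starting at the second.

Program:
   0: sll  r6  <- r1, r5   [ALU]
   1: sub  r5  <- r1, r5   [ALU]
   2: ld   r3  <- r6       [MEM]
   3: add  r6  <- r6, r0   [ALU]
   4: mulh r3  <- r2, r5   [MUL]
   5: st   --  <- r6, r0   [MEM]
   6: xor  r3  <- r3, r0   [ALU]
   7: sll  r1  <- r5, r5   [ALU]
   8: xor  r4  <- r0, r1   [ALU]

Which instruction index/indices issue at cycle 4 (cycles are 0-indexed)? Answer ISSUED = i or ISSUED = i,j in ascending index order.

ISSUED = 7

0. sll;sub @i0/i1  | pair
1. ld;add @i2/i3  | pair
2. mulh @i4  | no-port MUL/MEM
3. st;xor @i5/i6  | pair
4. sll @i7  | RAW r1
5. xor @i8  | tail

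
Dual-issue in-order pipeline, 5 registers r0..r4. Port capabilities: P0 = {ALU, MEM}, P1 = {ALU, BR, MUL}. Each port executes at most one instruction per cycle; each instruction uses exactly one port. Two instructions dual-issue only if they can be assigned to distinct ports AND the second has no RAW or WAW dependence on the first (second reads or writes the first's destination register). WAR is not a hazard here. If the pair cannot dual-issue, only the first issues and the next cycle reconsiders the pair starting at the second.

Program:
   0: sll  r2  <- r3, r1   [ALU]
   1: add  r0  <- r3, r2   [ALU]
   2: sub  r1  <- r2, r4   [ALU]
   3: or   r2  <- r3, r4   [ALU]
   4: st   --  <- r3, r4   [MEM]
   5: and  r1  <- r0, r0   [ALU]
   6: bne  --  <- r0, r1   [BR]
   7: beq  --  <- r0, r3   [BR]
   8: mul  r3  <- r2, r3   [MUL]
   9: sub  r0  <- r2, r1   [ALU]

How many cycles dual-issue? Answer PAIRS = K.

PAIRS = 3

#0 head=0: sll.ALU i0 RAW r2
#1 head=1: add.ALU/sub.ALU i1/i2 pair
#2 head=3: or.ALU/st.MEM i3/i4 pair
#3 head=5: and.ALU i5 RAW r1
#4 head=6: bne.BR i6 no-port BR/BR
#5 head=7: beq.BR i7 no-port BR/MUL
#6 head=8: mul.MUL/sub.ALU i8/i9 pair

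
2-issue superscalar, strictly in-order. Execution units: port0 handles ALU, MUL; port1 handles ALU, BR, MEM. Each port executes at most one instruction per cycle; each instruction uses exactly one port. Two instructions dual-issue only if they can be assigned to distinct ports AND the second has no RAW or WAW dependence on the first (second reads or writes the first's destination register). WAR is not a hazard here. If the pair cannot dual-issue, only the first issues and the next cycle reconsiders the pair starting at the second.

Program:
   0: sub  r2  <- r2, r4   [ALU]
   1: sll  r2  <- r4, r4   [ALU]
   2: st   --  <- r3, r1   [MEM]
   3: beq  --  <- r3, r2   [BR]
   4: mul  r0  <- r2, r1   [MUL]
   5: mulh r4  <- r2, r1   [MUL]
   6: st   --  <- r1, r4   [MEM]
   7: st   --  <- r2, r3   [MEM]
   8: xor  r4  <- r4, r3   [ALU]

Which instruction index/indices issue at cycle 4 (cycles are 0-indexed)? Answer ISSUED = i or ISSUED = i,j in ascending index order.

ISSUED = 6

t=0 i0:sub ; WAW r2
t=1 i1&i2:sll/st ; dual
t=2 i3&i4:beq/mul ; dual
t=3 i5:mulh ; RAW r4
t=4 i6:st ; no-port MEM/MEM
t=5 i7&i8:st/xor ; dual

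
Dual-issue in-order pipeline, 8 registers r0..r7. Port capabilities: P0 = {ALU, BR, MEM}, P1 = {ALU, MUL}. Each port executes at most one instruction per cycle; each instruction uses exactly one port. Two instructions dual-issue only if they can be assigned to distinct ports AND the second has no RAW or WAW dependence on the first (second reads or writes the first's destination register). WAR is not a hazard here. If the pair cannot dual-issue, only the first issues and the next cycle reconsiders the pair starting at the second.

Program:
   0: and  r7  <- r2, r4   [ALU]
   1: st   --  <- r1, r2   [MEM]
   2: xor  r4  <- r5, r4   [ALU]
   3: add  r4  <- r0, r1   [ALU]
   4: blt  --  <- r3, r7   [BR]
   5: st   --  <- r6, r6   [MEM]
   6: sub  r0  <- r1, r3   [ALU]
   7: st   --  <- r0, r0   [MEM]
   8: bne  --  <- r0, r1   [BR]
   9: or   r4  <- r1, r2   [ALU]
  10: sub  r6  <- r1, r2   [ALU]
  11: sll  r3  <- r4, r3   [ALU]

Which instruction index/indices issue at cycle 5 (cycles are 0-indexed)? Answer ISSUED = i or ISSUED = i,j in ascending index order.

#0 head=0: and;st i0/i1 pair
#1 head=2: xor i2 WAW r4
#2 head=3: add;blt i3/i4 pair
#3 head=5: st;sub i5/i6 pair
#4 head=7: st i7 no-port MEM/BR
#5 head=8: bne;or i8/i9 pair
#6 head=10: sub;sll i10/i11 pair

ISSUED = 8,9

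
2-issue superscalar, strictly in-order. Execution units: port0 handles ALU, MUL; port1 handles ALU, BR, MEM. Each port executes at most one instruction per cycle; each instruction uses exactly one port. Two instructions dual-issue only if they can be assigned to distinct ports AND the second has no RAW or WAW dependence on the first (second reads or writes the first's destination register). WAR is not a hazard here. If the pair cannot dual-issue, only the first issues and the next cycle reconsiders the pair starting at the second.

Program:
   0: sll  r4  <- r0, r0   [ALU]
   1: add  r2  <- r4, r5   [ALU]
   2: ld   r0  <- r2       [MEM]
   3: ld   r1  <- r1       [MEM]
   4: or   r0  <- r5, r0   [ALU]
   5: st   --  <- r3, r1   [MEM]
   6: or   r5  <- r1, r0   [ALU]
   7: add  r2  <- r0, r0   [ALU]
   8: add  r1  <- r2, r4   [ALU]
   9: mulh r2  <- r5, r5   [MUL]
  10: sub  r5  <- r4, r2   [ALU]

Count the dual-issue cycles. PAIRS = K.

PAIRS = 3

  cy0 -> i0 (sll.ALU) RAW r4
  cy1 -> i1 (add.ALU) RAW r2
  cy2 -> i2 (ld.MEM) no-port MEM/MEM
  cy3 -> i3,i4 (ld.MEM or.ALU) pair
  cy4 -> i5,i6 (st.MEM or.ALU) pair
  cy5 -> i7 (add.ALU) RAW r2
  cy6 -> i8,i9 (add.ALU mulh.MUL) pair
  cy7 -> i10 (sub.ALU) tail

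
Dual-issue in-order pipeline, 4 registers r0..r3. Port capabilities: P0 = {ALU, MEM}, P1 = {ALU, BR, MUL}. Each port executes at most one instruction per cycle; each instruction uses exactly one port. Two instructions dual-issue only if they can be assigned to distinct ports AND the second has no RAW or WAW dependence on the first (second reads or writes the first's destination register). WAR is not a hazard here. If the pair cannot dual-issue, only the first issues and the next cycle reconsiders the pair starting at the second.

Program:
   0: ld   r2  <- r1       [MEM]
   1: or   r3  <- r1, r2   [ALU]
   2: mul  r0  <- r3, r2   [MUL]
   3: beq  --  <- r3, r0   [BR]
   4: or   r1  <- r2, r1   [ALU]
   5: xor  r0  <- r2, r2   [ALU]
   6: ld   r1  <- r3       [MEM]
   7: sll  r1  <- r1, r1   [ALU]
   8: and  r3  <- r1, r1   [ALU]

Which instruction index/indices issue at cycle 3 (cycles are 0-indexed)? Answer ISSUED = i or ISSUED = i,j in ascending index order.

c0: i0 ld  RAW r2
c1: i1 or  RAW r3
c2: i2 mul  no-port MUL/BR
c3: i3,i4 beq or  2-wide
c4: i5,i6 xor ld  2-wide
c5: i7 sll  RAW r1
c6: i8 and  tail

ISSUED = 3,4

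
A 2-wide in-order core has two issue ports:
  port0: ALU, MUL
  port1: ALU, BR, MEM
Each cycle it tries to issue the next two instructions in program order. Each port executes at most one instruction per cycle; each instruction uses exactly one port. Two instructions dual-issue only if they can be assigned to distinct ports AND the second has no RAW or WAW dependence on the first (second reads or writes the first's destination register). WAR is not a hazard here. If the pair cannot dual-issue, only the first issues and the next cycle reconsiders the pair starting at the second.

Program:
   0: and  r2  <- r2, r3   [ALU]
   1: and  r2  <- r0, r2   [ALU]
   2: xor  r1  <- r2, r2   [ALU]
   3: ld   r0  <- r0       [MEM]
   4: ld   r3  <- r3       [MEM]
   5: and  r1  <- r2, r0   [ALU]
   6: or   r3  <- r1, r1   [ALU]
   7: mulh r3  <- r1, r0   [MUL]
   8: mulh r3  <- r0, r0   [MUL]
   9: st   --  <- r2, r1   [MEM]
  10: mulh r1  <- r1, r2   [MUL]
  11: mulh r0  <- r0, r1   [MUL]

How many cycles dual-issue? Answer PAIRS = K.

PAIRS = 3

[0] i0  and.ALU  -- RAW+WAW r2
[1] i1  and.ALU  -- RAW r2
[2] i2/i3  xor.ALU+ld.MEM  -- dual
[3] i4/i5  ld.MEM+and.ALU  -- dual
[4] i6  or.ALU  -- WAW r3
[5] i7  mulh.MUL  -- no-port MUL/MUL
[6] i8/i9  mulh.MUL+st.MEM  -- dual
[7] i10  mulh.MUL  -- no-port MUL/MUL
[8] i11  mulh.MUL  -- tail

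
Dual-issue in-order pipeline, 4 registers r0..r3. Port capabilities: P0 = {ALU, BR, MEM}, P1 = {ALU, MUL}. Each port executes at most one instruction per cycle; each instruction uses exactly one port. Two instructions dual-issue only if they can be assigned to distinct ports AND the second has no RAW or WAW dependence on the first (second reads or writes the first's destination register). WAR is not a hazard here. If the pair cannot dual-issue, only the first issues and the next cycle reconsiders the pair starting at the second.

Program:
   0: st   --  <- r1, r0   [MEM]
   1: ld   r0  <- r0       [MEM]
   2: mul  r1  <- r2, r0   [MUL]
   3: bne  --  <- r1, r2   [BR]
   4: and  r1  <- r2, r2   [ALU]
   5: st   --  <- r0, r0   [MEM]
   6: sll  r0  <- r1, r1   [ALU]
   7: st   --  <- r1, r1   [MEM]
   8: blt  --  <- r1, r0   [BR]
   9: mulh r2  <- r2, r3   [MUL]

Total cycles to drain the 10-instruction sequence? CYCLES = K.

  cy0 -> i0 (st.MEM) no-port MEM/MEM
  cy1 -> i1 (ld.MEM) RAW r0
  cy2 -> i2 (mul.MUL) RAW r1
  cy3 -> i3+i4 (bne.BR;and.ALU) dual
  cy4 -> i5+i6 (st.MEM;sll.ALU) dual
  cy5 -> i7 (st.MEM) no-port MEM/BR
  cy6 -> i8+i9 (blt.BR;mulh.MUL) dual

CYCLES = 7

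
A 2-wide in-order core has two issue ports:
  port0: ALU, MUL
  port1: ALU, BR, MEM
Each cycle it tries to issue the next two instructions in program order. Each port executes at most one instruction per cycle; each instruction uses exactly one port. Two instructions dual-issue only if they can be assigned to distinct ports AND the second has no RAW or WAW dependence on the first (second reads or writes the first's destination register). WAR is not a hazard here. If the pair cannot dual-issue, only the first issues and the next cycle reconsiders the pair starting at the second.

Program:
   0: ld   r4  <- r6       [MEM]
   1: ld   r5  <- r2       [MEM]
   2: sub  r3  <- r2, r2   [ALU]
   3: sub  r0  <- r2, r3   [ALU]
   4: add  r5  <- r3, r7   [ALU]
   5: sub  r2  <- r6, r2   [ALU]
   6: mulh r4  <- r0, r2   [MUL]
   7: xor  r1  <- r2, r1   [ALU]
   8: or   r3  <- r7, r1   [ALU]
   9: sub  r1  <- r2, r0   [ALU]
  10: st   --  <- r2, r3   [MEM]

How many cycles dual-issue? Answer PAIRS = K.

PAIRS = 4

[0] i0  ld  -- no-port MEM/MEM
[1] i1&i2  ld sub  -- pair
[2] i3&i4  sub add  -- pair
[3] i5  sub  -- RAW r2
[4] i6&i7  mulh xor  -- pair
[5] i8&i9  or sub  -- pair
[6] i10  st  -- tail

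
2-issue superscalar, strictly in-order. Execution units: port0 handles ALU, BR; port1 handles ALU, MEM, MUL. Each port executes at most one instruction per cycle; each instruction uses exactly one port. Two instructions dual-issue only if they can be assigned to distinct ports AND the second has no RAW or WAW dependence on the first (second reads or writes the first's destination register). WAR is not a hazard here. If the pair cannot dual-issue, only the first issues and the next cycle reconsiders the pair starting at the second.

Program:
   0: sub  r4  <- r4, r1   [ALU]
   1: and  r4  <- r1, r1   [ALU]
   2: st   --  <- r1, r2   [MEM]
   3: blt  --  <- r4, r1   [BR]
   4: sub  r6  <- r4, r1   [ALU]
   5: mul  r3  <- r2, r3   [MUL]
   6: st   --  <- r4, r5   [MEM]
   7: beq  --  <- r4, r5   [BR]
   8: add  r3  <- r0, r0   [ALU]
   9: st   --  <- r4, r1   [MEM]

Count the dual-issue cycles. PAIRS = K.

  cy0 -> i0 (sub.ALU) WAW r4
  cy1 -> i1/i2 (and.ALU+st.MEM) 2-wide
  cy2 -> i3/i4 (blt.BR+sub.ALU) 2-wide
  cy3 -> i5 (mul.MUL) no-port MUL/MEM
  cy4 -> i6/i7 (st.MEM+beq.BR) 2-wide
  cy5 -> i8/i9 (add.ALU+st.MEM) 2-wide

PAIRS = 4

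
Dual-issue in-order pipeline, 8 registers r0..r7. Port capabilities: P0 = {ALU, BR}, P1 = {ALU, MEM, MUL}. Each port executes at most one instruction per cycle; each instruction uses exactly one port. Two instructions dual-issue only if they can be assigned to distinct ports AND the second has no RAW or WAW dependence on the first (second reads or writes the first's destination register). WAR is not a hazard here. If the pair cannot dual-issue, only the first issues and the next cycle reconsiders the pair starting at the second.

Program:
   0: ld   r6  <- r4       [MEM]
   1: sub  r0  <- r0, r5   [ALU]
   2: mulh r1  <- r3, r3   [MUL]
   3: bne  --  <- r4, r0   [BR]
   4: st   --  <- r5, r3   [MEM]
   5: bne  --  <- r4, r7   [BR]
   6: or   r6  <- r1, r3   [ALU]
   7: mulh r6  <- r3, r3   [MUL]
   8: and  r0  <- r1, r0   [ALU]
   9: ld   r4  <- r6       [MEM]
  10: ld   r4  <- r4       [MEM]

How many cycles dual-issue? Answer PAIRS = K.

PAIRS = 4

#0 head=0: ld.MEM+sub.ALU i0&i1 pair
#1 head=2: mulh.MUL+bne.BR i2&i3 pair
#2 head=4: st.MEM+bne.BR i4&i5 pair
#3 head=6: or.ALU i6 WAW r6
#4 head=7: mulh.MUL+and.ALU i7&i8 pair
#5 head=9: ld.MEM i9 no-port MEM/MEM
#6 head=10: ld.MEM i10 tail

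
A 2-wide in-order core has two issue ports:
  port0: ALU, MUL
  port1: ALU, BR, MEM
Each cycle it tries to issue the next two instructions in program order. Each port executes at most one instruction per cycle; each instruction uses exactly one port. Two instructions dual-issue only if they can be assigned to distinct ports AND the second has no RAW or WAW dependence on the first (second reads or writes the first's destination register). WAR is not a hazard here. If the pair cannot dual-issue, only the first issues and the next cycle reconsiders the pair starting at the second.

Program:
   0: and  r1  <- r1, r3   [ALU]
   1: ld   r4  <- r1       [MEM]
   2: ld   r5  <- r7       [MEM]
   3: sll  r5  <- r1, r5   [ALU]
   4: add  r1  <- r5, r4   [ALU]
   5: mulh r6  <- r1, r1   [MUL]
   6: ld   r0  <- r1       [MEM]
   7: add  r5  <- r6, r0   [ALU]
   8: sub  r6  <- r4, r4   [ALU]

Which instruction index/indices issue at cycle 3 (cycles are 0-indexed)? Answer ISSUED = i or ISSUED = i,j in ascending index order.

  cy0 -> i0 (and) RAW r1
  cy1 -> i1 (ld) no-port MEM/MEM
  cy2 -> i2 (ld) RAW+WAW r5
  cy3 -> i3 (sll) RAW r5
  cy4 -> i4 (add) RAW r1
  cy5 -> i5+i6 (mulh ld) pair
  cy6 -> i7+i8 (add sub) pair

ISSUED = 3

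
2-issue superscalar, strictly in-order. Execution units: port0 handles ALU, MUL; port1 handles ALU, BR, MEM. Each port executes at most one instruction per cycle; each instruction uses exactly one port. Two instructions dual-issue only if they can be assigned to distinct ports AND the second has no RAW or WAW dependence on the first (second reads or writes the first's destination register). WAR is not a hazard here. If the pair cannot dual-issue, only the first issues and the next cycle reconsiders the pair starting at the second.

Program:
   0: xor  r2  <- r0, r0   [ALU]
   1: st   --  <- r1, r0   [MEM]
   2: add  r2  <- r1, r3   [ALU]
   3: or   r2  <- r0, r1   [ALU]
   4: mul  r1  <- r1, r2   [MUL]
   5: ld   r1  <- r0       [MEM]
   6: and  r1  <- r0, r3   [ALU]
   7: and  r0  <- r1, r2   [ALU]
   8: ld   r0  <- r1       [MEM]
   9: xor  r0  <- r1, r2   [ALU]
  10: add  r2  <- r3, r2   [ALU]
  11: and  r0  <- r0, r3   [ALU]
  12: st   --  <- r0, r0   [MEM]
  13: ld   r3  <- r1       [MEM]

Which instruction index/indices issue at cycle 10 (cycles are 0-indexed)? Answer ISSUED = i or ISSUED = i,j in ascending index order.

ISSUED = 12

t=0 i0/i1:xor/st ; dual
t=1 i2:add ; WAW r2
t=2 i3:or ; RAW r2
t=3 i4:mul ; WAW r1
t=4 i5:ld ; WAW r1
t=5 i6:and ; RAW r1
t=6 i7:and ; WAW r0
t=7 i8:ld ; WAW r0
t=8 i9/i10:xor/add ; dual
t=9 i11:and ; RAW r0
t=10 i12:st ; no-port MEM/MEM
t=11 i13:ld ; tail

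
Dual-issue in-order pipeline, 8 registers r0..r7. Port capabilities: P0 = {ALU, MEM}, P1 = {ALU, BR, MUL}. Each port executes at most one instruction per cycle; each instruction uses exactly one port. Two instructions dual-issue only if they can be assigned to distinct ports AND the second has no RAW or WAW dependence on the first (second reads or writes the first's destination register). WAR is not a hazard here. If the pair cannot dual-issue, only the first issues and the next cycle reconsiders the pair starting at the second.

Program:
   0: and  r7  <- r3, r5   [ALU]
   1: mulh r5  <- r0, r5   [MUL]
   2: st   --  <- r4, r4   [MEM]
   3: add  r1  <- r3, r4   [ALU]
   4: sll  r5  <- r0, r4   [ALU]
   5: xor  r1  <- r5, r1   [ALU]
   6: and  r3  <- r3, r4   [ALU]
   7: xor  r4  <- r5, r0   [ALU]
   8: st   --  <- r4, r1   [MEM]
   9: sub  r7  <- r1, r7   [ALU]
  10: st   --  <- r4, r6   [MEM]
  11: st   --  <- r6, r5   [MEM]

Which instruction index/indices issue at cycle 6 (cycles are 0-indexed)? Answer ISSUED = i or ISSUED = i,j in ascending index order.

[0] i0+i1  and mulh  -- dual
[1] i2+i3  st add  -- dual
[2] i4  sll  -- RAW r5
[3] i5+i6  xor and  -- dual
[4] i7  xor  -- RAW r4
[5] i8+i9  st sub  -- dual
[6] i10  st  -- no-port MEM/MEM
[7] i11  st  -- tail

ISSUED = 10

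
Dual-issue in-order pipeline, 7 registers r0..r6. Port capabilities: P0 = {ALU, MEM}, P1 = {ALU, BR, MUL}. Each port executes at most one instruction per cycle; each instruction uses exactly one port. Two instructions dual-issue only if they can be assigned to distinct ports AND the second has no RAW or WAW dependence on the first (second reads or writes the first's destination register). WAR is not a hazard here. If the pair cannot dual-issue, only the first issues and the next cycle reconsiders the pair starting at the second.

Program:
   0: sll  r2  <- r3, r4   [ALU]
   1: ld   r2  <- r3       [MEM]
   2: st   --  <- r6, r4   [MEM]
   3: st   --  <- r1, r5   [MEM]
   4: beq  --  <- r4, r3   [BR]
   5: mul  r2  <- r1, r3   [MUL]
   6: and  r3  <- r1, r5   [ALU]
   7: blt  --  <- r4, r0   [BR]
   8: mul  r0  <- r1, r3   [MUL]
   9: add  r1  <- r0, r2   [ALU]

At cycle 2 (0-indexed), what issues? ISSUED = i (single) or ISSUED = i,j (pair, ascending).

ISSUED = 2

c0: i0 sll  WAW r2
c1: i1 ld  no-port MEM/MEM
c2: i2 st  no-port MEM/MEM
c3: i3&i4 st+beq  2-wide
c4: i5&i6 mul+and  2-wide
c5: i7 blt  no-port BR/MUL
c6: i8 mul  RAW r0
c7: i9 add  tail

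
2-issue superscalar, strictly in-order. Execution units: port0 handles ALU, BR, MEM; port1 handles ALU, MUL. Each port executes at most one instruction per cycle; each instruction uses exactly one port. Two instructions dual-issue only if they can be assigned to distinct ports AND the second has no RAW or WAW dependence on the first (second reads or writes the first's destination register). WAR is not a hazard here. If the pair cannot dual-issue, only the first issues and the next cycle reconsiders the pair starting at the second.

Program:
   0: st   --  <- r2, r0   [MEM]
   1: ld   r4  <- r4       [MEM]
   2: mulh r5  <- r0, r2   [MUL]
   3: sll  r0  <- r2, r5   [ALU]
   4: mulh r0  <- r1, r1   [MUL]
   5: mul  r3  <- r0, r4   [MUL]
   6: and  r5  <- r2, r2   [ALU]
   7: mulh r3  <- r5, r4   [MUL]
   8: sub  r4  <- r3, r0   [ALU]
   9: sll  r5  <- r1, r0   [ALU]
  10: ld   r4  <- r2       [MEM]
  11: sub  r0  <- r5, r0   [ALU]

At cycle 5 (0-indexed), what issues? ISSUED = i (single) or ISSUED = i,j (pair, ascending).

ISSUED = 7

#0 head=0: st.MEM i0 no-port MEM/MEM
#1 head=1: ld.MEM mulh.MUL i1,i2 pair
#2 head=3: sll.ALU i3 WAW r0
#3 head=4: mulh.MUL i4 no-port MUL/MUL
#4 head=5: mul.MUL and.ALU i5,i6 pair
#5 head=7: mulh.MUL i7 RAW r3
#6 head=8: sub.ALU sll.ALU i8,i9 pair
#7 head=10: ld.MEM sub.ALU i10,i11 pair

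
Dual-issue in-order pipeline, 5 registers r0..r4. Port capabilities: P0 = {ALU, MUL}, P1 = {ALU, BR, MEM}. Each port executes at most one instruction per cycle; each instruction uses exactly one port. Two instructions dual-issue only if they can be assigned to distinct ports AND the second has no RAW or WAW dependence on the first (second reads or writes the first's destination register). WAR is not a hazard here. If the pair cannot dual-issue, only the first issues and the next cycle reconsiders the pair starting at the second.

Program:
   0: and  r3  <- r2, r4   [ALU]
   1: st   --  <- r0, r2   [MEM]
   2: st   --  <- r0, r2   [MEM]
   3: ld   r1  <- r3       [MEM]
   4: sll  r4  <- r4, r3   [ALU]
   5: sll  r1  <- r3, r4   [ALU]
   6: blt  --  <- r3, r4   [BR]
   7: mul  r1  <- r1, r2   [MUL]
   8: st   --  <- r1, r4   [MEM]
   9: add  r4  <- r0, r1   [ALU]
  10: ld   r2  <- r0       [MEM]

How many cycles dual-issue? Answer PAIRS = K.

[0] i0/i1  and;st  -- dual
[1] i2  st  -- no-port MEM/MEM
[2] i3/i4  ld;sll  -- dual
[3] i5/i6  sll;blt  -- dual
[4] i7  mul  -- RAW r1
[5] i8/i9  st;add  -- dual
[6] i10  ld  -- tail

PAIRS = 4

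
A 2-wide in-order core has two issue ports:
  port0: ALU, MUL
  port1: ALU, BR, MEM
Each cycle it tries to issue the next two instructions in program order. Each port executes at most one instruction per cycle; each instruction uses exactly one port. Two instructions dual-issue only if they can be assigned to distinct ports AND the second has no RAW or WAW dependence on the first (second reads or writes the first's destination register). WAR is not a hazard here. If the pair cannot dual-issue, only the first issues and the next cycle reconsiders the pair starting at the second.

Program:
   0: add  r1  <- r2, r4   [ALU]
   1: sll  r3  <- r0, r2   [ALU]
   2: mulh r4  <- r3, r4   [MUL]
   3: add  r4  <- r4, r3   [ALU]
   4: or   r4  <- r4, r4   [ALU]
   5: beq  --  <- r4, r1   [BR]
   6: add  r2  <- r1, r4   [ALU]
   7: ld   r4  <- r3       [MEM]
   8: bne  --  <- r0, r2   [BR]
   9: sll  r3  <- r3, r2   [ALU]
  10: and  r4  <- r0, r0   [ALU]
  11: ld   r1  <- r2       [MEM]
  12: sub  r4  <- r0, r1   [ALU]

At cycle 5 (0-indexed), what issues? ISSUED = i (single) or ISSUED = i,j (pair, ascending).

#0 head=0: add.ALU;sll.ALU i0/i1 2-wide
#1 head=2: mulh.MUL i2 RAW+WAW r4
#2 head=3: add.ALU i3 RAW+WAW r4
#3 head=4: or.ALU i4 RAW r4
#4 head=5: beq.BR;add.ALU i5/i6 2-wide
#5 head=7: ld.MEM i7 no-port MEM/BR
#6 head=8: bne.BR;sll.ALU i8/i9 2-wide
#7 head=10: and.ALU;ld.MEM i10/i11 2-wide
#8 head=12: sub.ALU i12 tail

ISSUED = 7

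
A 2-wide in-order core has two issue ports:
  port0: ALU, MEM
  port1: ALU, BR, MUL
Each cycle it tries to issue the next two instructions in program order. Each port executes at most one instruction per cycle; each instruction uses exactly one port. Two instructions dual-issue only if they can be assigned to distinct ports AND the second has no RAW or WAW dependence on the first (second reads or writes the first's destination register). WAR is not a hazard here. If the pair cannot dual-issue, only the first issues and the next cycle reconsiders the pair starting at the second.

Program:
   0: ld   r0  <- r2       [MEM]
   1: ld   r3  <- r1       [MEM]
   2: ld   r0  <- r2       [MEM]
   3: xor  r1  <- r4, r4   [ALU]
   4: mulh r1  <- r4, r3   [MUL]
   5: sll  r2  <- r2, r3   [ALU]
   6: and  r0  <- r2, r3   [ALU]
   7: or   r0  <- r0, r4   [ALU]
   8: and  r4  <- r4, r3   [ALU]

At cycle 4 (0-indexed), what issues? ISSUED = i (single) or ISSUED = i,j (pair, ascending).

  cy0 -> i0 (ld.MEM) no-port MEM/MEM
  cy1 -> i1 (ld.MEM) no-port MEM/MEM
  cy2 -> i2+i3 (ld.MEM/xor.ALU) 2-wide
  cy3 -> i4+i5 (mulh.MUL/sll.ALU) 2-wide
  cy4 -> i6 (and.ALU) RAW+WAW r0
  cy5 -> i7+i8 (or.ALU/and.ALU) 2-wide

ISSUED = 6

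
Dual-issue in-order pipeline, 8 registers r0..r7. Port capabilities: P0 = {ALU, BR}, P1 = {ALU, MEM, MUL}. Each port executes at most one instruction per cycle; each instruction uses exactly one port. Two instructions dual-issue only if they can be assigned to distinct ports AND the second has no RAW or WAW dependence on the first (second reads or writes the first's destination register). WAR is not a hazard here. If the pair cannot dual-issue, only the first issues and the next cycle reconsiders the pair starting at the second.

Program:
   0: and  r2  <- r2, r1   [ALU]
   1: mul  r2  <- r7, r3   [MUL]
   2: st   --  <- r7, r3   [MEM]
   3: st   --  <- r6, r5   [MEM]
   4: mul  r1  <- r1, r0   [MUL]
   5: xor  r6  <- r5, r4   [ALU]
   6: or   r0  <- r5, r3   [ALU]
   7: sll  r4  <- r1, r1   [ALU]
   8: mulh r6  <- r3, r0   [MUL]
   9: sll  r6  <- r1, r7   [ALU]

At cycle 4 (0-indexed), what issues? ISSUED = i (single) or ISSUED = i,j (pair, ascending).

c0: i0 and.ALU  WAW r2
c1: i1 mul.MUL  no-port MUL/MEM
c2: i2 st.MEM  no-port MEM/MEM
c3: i3 st.MEM  no-port MEM/MUL
c4: i4/i5 mul.MUL+xor.ALU  dual
c5: i6/i7 or.ALU+sll.ALU  dual
c6: i8 mulh.MUL  WAW r6
c7: i9 sll.ALU  tail

ISSUED = 4,5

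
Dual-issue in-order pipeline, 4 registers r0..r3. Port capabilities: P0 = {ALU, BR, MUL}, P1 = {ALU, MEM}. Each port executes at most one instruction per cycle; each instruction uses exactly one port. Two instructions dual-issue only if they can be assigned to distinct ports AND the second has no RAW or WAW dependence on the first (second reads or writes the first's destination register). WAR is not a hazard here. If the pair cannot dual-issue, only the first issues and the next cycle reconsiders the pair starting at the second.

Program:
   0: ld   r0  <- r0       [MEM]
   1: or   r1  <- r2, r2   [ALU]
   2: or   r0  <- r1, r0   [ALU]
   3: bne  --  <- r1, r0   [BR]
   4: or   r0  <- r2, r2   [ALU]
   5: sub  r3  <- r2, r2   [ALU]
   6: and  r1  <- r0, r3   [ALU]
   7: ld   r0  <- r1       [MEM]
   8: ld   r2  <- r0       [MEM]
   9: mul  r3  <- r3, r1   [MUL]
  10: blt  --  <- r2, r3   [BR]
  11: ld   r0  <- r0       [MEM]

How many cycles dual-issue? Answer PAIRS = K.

c0: i0,i1 ld;or  2-wide
c1: i2 or  RAW r0
c2: i3,i4 bne;or  2-wide
c3: i5 sub  RAW r3
c4: i6 and  RAW r1
c5: i7 ld  no-port MEM/MEM
c6: i8,i9 ld;mul  2-wide
c7: i10,i11 blt;ld  2-wide

PAIRS = 4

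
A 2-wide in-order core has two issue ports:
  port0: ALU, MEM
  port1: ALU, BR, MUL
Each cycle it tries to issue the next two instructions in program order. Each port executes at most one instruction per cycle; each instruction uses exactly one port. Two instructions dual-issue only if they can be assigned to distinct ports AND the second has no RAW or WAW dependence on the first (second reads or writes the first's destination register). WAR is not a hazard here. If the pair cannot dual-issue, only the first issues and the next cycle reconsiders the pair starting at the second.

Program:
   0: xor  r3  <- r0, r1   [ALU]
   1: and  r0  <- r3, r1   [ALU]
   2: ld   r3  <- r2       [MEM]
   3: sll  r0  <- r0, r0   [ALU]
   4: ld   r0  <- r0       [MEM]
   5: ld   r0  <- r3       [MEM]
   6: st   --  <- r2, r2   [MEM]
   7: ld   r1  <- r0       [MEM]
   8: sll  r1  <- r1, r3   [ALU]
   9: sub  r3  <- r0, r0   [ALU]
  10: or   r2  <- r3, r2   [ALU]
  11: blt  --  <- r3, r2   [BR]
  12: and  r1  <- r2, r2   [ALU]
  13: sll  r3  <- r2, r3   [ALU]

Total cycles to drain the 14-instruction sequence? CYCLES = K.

CYCLES = 11

0. xor.ALU @i0  | RAW r3
1. and.ALU;ld.MEM @i1&i2  | pair
2. sll.ALU @i3  | RAW+WAW r0
3. ld.MEM @i4  | no-port MEM/MEM
4. ld.MEM @i5  | no-port MEM/MEM
5. st.MEM @i6  | no-port MEM/MEM
6. ld.MEM @i7  | RAW+WAW r1
7. sll.ALU;sub.ALU @i8&i9  | pair
8. or.ALU @i10  | RAW r2
9. blt.BR;and.ALU @i11&i12  | pair
10. sll.ALU @i13  | tail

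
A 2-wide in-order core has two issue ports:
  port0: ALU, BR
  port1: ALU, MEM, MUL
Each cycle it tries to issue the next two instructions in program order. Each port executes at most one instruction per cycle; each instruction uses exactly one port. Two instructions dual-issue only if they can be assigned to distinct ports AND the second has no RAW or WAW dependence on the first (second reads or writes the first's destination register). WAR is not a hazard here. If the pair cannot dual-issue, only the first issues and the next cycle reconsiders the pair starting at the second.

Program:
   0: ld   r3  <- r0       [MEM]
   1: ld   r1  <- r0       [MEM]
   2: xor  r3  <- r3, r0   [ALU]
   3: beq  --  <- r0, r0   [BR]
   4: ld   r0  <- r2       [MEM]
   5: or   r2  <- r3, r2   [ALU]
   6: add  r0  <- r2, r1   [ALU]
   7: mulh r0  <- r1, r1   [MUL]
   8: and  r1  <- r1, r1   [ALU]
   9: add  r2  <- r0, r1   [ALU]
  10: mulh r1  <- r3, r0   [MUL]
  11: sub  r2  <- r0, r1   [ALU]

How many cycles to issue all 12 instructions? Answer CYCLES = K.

CYCLES = 8

c0: i0 ld  no-port MEM/MEM
c1: i1+i2 ld xor  dual
c2: i3+i4 beq ld  dual
c3: i5 or  RAW r2
c4: i6 add  WAW r0
c5: i7+i8 mulh and  dual
c6: i9+i10 add mulh  dual
c7: i11 sub  tail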